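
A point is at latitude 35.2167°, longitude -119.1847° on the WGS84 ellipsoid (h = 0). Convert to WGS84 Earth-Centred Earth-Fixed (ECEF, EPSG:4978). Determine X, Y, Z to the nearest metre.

WGS84: a = 6378137 m, e² = 0.006694380; N(φ) = a/√(1−e²sin²φ) = 6385248.406 m.
X = (N+h)·cosφ·cosλ = -2543752.678 m; Y = (N+h)·cosφ·sinλ = -4554364.861 m; Z = (N(1−e²)+h)·sinφ = 3657534.227 m.

X -2543753 m, Y -4554365 m, Z 3657534 m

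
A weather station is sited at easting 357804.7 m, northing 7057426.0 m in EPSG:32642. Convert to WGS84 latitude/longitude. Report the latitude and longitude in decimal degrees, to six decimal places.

Zone 42N: λ₀ = 69°, k₀ = 0.9996, false easting 500000 m.
Meridian distance M = (N − FN)/k₀ = 7060250.1 m.
Inverse transverse Mercator on WGS84 gives φ = 63.61609970°, λ = 66.13140043°.

lat 63.616100°, lon 66.131400°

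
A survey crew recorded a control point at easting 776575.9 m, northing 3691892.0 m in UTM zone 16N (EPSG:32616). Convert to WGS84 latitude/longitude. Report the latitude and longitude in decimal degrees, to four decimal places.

Zone 16N: λ₀ = -87°, k₀ = 0.9996, false easting 500000 m.
Meridian distance M = (N − FN)/k₀ = 3693369.3 m.
Inverse transverse Mercator on WGS84 gives φ = 33.33069998°, λ = -84.02869947°.

lat 33.3307°, lon -84.0287°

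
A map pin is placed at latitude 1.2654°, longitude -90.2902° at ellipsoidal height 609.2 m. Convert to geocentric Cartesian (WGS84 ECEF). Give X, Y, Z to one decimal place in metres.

WGS84: a = 6378137 m, e² = 0.006694380; N(φ) = a/√(1−e²sin²φ) = 6378147.412 m.
X = (N+h)·cosφ·cosλ = -32300.037 m; Y = (N+h)·cosφ·sinλ = -6377119.209 m; Z = (N(1−e²)+h)·sinφ = 139922.996 m.

X -32300.0 m, Y -6377119.2 m, Z 139923.0 m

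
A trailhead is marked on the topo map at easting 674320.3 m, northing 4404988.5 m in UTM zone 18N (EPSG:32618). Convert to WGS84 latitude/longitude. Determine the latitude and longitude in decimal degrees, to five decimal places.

Zone 18N: λ₀ = -75°, k₀ = 0.9996, false easting 500000 m.
Meridian distance M = (N − FN)/k₀ = 4406751.2 m.
Inverse transverse Mercator on WGS84 gives φ = 39.77700037°, λ = -72.96449973°.

lat 39.77700°, lon -72.96450°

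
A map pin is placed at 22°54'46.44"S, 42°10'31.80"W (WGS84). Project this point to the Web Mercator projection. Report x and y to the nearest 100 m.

x -4695000 m, y -2621500 m

Web Mercator is spherical with R = a = 6378137 m.
x = R·λ = 6378137 × -0.736101339 = -4694955.184 m.
y = R·ln tan(π/4 + φ/2) = 6378137 × -0.411011673 = -2621488.759 m.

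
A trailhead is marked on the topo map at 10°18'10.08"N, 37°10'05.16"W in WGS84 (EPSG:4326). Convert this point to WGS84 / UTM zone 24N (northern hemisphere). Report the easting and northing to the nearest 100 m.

Zone 24 central meridian λ₀ = 6×24 − 183 = -39°; Δλ = +1.8319°.
Transverse Mercator on WGS84 with k₀ = 0.9996 gives E = 700611.563 m, N = 1139465.159 m.

E 700600 m, N 1139500 m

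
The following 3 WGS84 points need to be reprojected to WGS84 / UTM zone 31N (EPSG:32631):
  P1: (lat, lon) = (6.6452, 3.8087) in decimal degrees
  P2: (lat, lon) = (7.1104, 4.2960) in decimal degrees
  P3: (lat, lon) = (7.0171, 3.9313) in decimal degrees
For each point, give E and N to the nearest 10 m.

P1: E 589390 m, N 734600 m; P2: E 643120 m, N 786150 m; P3: E 602860 m, N 775740 m

UTM zone 31N: λ₀ = 3°, k₀ = 0.9996.
P1 (6.6452°, 3.8087°) → (589390.418, 734600.252) m.
P2 (7.1104°, 4.2960°) → (643122.535, 786153.620) m.
P3 (7.0171°, 3.9313°) → (602863.717, 775741.348) m.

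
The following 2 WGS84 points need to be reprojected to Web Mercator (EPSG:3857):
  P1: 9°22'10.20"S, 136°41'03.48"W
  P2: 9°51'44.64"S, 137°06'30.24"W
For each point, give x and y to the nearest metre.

P1: x -15215627 m, y -1047688 m; P2: x -15262837 m, y -1103339 m

Web Mercator: x = R·λ, y = R·ln tan(π/4+φ/2), R = 6378137 m.
P1 (-9.3695°, -136.6843°) → (-15215626.675, -1047687.909) m.
P2 (-9.8624°, -137.1084°) → (-15262837.271, -1103339.392) m.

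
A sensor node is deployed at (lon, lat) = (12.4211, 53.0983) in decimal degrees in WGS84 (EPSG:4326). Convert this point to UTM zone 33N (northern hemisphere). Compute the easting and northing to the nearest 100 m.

E 327300 m, N 5886300 m

Zone 33 central meridian λ₀ = 6×33 − 183 = 15°; Δλ = -2.5789°.
Transverse Mercator on WGS84 with k₀ = 0.9996 gives E = 327338.631 m, N = 5886313.911 m.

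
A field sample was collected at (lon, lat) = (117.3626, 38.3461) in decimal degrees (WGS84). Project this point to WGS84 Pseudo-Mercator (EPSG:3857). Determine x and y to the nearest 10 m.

x 13064740 m, y 4628430 m

Web Mercator is spherical with R = a = 6378137 m.
x = R·λ = 6378137 × 2.048363789 = 13064744.870 m.
y = R·ln tan(π/4 + φ/2) = 6378137 × 0.725671802 = 4628434.170 m.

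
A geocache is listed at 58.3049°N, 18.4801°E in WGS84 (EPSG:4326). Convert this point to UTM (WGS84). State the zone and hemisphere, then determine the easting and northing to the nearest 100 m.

Longitude 18.4801° lies in the 6° band [18°, 24°), giving zone 34; latitude is north of the equator, so 34N.
Zone 34 central meridian λ₀ = 6×34 − 183 = 21°; Δλ = -2.5199°.
Transverse Mercator on WGS84 with k₀ = 0.9996 gives E = 352340.232 m, N = 6465419.928 m.

Zone 34N: E 352300 m, N 6465400 m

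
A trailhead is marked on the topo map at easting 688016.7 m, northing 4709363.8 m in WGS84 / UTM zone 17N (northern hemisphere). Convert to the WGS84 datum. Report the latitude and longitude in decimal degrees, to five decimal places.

lat 42.51380°, lon -78.71130°

Zone 17N: λ₀ = -81°, k₀ = 0.9996, false easting 500000 m.
Meridian distance M = (N − FN)/k₀ = 4711248.3 m.
Inverse transverse Mercator on WGS84 gives φ = 42.51380033°, λ = -78.71129987°.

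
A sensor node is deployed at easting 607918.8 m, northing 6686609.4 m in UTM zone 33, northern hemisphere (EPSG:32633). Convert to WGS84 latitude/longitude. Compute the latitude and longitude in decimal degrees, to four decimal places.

lat 60.3017°, lon 16.9528°

Zone 33N: λ₀ = 15°, k₀ = 0.9996, false easting 500000 m.
Meridian distance M = (N − FN)/k₀ = 6689285.1 m.
Inverse transverse Mercator on WGS84 gives φ = 60.30170044°, λ = 16.95280089°.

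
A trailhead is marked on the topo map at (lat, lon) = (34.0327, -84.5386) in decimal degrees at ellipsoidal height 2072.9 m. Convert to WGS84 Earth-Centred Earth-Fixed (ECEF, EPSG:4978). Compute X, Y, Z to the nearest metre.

X 503757 m, Y -5268920 m, Z 3550613 m

WGS84: a = 6378137 m, e² = 0.006694380; N(φ) = a/√(1−e²sin²φ) = 6384834.545 m.
X = (N+h)·cosφ·cosλ = 503756.951 m; Y = (N+h)·cosφ·sinλ = -5268919.936 m; Z = (N(1−e²)+h)·sinφ = 3550613.178 m.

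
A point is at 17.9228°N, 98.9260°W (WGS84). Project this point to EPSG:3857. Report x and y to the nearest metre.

Web Mercator is spherical with R = a = 6378137 m.
x = R·λ = 6378137 × -1.726584416 = -11012391.946 m.
y = R·ln tan(π/4 + φ/2) = 6378137 × 0.318041835 = 2028514.395 m.

x -11012392 m, y 2028514 m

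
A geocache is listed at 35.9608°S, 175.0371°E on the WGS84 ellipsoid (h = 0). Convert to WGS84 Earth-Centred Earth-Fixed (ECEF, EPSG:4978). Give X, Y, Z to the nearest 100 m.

WGS84: a = 6378137 m, e² = 0.006694380; N(φ) = a/√(1−e²sin²φ) = 6385511.724 m.
X = (N+h)·cosφ·cosλ = -5149176.890 m; Y = (N+h)·cosφ·sinλ = 447135.093 m; Z = (N(1−e²)+h)·sinφ = -3724671.919 m.

X -5149200 m, Y 447100 m, Z -3724700 m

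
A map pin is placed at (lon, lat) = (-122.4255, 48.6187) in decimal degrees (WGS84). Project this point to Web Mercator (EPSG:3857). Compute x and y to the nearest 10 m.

x -13628340 m, y 6210410 m

Web Mercator is spherical with R = a = 6378137 m.
x = R·λ = 6378137 × -2.136728063 = -13628344.320 m.
y = R·ln tan(π/4 + φ/2) = 6378137 × 0.973702617 = 6210408.686 m.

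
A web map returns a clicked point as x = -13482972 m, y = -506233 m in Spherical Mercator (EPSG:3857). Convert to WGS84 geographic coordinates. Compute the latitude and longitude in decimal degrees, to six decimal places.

R = 6378137 m. λ = x/R = -121.11959823°.
φ = 2·arctan(exp(y/R)) − 90° = 2·arctan(0.92370) − 90° = -4.54280127°.

lat -4.542801°, lon -121.119598°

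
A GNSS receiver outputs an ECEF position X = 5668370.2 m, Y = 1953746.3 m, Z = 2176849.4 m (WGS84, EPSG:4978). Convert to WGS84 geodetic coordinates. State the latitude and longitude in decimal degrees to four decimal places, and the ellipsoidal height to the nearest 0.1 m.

λ = atan2(Y, X) = 19.01779943°; p = √(X²+Y²) = 5995627.2 m.
Bowring's method on WGS84 (a = 6378137 m, b = 6356752.314 m) gives φ = 20.07829995°, h = 2939.720 m.

lat 20.0783°, lon 19.0178°, h 2939.7 m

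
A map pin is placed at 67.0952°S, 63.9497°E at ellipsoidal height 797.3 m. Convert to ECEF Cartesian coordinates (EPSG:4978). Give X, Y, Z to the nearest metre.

X 1093407 m, Y 2236830 m, Z -5853288 m

WGS84: a = 6378137 m, e² = 0.006694380; N(φ) = a/√(1−e²sin²φ) = 6396329.509 m.
X = (N+h)·cosφ·cosλ = 1093406.997 m; Y = (N+h)·cosφ·sinλ = 2236830.451 m; Z = (N(1−e²)+h)·sinφ = -5853288.027 m.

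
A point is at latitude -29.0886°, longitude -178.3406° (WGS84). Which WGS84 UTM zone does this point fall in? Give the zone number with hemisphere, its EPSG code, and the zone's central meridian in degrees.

Zone 1S (EPSG:32701), central meridian -177°

UTM zone = ⌊(λ + 180)/6⌋ + 1; -178.3406° ∈ [-180°, -174°) → zone 1.
Hemisphere: S (φ < 0).
Central meridian λ₀ = 6×1 − 183 = -177°.
EPSG code: 32701.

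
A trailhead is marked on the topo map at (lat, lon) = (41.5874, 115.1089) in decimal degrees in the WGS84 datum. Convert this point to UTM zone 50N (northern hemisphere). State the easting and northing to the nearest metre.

Zone 50 central meridian λ₀ = 6×50 − 183 = 117°; Δλ = -1.8911°.
Transverse Mercator on WGS84 with k₀ = 0.9996 gives E = 342372.493 m, N = 4605694.362 m.

E 342372 m, N 4605694 m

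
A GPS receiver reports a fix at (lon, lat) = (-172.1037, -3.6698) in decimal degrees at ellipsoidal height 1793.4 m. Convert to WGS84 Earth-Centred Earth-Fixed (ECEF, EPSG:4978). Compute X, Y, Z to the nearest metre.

WGS84: a = 6378137 m, e² = 0.006694380; N(φ) = a/√(1−e²sin²φ) = 6378224.464 m.
X = (N+h)·cosφ·cosλ = -6306566.461 m; Y = (N+h)·cosφ·sinλ = -874693.315 m; Z = (N(1−e²)+h)·sinφ = -405628.434 m.

X -6306566 m, Y -874693 m, Z -405628 m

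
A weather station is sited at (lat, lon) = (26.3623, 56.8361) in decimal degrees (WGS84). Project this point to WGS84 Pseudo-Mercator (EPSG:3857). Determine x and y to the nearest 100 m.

x 6327000 m, y 3044000 m

Web Mercator is spherical with R = a = 6378137 m.
x = R·λ = 6378137 × 0.991977079 = 6326965.711 m.
y = R·ln tan(π/4 + φ/2) = 6378137 × 0.477258953 = 3044022.988 m.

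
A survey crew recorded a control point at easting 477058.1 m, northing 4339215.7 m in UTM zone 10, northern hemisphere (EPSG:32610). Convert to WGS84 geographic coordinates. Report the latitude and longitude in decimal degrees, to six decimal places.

Zone 10N: λ₀ = -123°, k₀ = 0.9996, false easting 500000 m.
Meridian distance M = (N − FN)/k₀ = 4340952.1 m.
Inverse transverse Mercator on WGS84 gives φ = 39.20190041°, λ = -123.26569982°.

lat 39.201900°, lon -123.265700°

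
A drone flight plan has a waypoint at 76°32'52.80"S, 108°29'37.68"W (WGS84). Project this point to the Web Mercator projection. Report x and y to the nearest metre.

x -12077475 m, y -13634148 m

Web Mercator is spherical with R = a = 6378137 m.
x = R·λ = 6378137 × -1.893574028 = -12077474.570 m.
y = R·ln tan(π/4 + φ/2) = 6378137 × -2.137637987 = -13634147.937 m.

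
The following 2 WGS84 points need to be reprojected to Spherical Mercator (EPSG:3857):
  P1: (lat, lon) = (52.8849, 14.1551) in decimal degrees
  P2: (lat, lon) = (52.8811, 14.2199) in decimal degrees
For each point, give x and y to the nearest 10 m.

Web Mercator: x = R·λ, y = R·ln tan(π/4+φ/2), R = 6378137 m.
P1 (52.8849°, 14.1551°) → (1575738.524, 6961735.850) m.
P2 (52.8811°, 14.2199°) → (1582952.027, 6961034.851) m.

P1: x 1575740 m, y 6961740 m; P2: x 1582950 m, y 6961030 m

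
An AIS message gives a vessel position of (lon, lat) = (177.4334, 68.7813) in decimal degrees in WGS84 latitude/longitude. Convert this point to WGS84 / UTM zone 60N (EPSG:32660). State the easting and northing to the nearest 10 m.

E 517510 m, N 7630040 m

Zone 60 central meridian λ₀ = 6×60 − 183 = 177°; Δλ = +0.4334°.
Transverse Mercator on WGS84 with k₀ = 0.9996 gives E = 517505.456 m, N = 7630038.141 m.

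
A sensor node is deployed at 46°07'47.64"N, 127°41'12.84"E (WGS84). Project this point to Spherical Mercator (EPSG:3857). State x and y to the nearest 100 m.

Web Mercator is spherical with R = a = 6378137 m.
x = R·λ = 6378137 × 2.228556817 = 14214040.689 m.
y = R·ln tan(π/4 + φ/2) = 6378137 × 0.909543065 = 5801190.278 m.

x 14214000 m, y 5801200 m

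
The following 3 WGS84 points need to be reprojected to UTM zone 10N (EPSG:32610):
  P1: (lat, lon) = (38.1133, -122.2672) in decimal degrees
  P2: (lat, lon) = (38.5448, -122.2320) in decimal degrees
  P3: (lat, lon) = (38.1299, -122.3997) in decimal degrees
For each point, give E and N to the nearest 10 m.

UTM zone 10N: λ₀ = -123°, k₀ = 0.9996.
P1 (38.1133°, -122.2672°) → (564239.192, 4218639.574) m.
P2 (38.5448°, -122.2320°) → (566926.919, 4266544.036) m.
P3 (38.1299°, -122.3997°) → (552611.864, 4220398.034) m.

P1: E 564240 m, N 4218640 m; P2: E 566930 m, N 4266540 m; P3: E 552610 m, N 4220400 m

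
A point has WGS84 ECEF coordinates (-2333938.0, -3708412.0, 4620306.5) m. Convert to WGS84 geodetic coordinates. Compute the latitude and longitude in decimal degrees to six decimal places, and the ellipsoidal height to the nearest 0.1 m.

lat 46.710200°, lon -122.184801°, h 786.9 m

λ = atan2(Y, X) = -122.18480051°; p = √(X²+Y²) = 4381733.2 m.
Bowring's method on WGS84 (a = 6378137 m, b = 6356752.314 m) gives φ = 46.71020028°, h = 786.895 m.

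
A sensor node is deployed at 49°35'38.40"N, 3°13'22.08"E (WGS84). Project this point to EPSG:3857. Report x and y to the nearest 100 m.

Web Mercator is spherical with R = a = 6378137 m.
x = R·λ = 6378137 × 0.056248471 = 358760.455 m.
y = R·ln tan(π/4 + φ/2) = 6378137 × 0.999705468 = 6376258.436 m.

x 358800 m, y 6376300 m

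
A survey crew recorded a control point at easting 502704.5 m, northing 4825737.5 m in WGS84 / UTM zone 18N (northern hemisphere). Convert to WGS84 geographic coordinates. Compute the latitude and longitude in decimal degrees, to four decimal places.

lat 43.5846°, lon -74.9665°

Zone 18N: λ₀ = -75°, k₀ = 0.9996, false easting 500000 m.
Meridian distance M = (N − FN)/k₀ = 4827668.6 m.
Inverse transverse Mercator on WGS84 gives φ = 43.58459994°, λ = -74.96650001°.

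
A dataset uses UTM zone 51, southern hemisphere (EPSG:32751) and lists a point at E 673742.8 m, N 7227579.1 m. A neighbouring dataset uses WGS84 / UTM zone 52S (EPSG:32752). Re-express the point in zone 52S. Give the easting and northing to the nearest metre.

UTM 51S → geographic: φ = -25.05749977°, λ = 124.72239992°.
UTM 52S (λ₀ = 129°) forward: E = 68290.800 m, N = 7221851.591 m.

E 68291 m, N 7221852 m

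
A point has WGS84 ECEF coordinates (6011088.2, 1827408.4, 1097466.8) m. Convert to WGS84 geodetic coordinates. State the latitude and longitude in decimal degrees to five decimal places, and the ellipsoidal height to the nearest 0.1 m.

lat 9.97390°, lon 16.90960°, h 354.4 m

λ = atan2(Y, X) = 16.90959977°; p = √(X²+Y²) = 6282722.6 m.
Bowring's method on WGS84 (a = 6378137 m, b = 6356752.314 m) gives φ = 9.97389982°, h = 354.437 m.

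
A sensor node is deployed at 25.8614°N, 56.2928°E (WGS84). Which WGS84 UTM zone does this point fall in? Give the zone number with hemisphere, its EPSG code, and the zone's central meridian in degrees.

Zone 40N (EPSG:32640), central meridian 57°

UTM zone = ⌊(λ + 180)/6⌋ + 1; 56.2928° ∈ [54°, 60°) → zone 40.
Hemisphere: N (φ ≥ 0).
Central meridian λ₀ = 6×40 − 183 = 57°.
EPSG code: 32640.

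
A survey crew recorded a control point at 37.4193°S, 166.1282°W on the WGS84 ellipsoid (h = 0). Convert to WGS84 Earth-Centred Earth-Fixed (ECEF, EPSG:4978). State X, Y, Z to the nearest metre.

X -4923930 m, Y -1215978 m, Z -3854455 m

WGS84: a = 6378137 m, e² = 0.006694380; N(φ) = a/√(1−e²sin²φ) = 6386034.285 m.
X = (N+h)·cosφ·cosλ = -4923929.576 m; Y = (N+h)·cosφ·sinλ = -1215977.793 m; Z = (N(1−e²)+h)·sinφ = -3854454.519 m.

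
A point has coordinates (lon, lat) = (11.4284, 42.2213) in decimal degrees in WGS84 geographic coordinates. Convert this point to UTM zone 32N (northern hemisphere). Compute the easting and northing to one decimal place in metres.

Zone 32 central meridian λ₀ = 6×32 − 183 = 9°; Δλ = +2.4284°.
Transverse Mercator on WGS84 with k₀ = 0.9996 gives E = 700421.894 m, N = 4677202.455 m.

E 700421.9 m, N 4677202.5 m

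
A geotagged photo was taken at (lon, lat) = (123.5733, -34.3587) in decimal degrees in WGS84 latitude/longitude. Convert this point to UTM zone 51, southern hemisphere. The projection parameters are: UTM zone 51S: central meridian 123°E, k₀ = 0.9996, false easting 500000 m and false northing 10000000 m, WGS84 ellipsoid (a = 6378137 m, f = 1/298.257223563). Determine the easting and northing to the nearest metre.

Zone 51 central meridian λ₀ = 6×51 − 183 = 123°; Δλ = +0.5733°.
Transverse Mercator on WGS84 with k₀ = 0.9996 gives E = 552719.762 m, N = 6197922.055 m.

E 552720 m, N 6197922 m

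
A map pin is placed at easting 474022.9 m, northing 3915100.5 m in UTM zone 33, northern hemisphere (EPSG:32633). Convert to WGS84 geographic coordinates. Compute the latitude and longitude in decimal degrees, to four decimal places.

Zone 33N: λ₀ = 15°, k₀ = 0.9996, false easting 500000 m.
Meridian distance M = (N − FN)/k₀ = 3916667.2 m.
Inverse transverse Mercator on WGS84 gives φ = 35.37890011°, λ = 14.71400039°.

lat 35.3789°, lon 14.7140°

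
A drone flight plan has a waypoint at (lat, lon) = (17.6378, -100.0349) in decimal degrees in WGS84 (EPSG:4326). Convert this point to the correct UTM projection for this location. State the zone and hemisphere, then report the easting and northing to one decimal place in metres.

Zone 14N: E 390216.4 m, N 1950414.3 m

Longitude -100.0349° lies in the 6° band [-102°, -96°), giving zone 14; latitude is north of the equator, so 14N.
Zone 14 central meridian λ₀ = 6×14 − 183 = -99°; Δλ = -1.0349°.
Transverse Mercator on WGS84 with k₀ = 0.9996 gives E = 390216.381 m, N = 1950414.324 m.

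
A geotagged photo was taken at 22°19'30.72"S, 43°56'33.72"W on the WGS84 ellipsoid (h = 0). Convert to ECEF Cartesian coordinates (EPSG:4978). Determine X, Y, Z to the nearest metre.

X 4250290 m, Y -4096251 m, Z -2407763 m

WGS84: a = 6378137 m, e² = 0.006694380; N(φ) = a/√(1−e²sin²φ) = 6381219.784 m.
X = (N+h)·cosφ·cosλ = 4250290.307 m; Y = (N+h)·cosφ·sinλ = -4096251.038 m; Z = (N(1−e²)+h)·sinφ = -2407762.511 m.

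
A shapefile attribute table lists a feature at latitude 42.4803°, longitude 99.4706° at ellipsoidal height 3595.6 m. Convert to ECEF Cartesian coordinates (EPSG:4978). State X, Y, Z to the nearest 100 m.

WGS84: a = 6378137 m, e² = 0.006694380; N(φ) = a/√(1−e²sin²φ) = 6387896.122 m.
X = (N+h)·cosφ·cosλ = -775613.457 m; Y = (N+h)·cosφ·sinλ = 4649538.239 m; Z = (N(1−e²)+h)·sinφ = 4287529.309 m.

X -775600 m, Y 4649500 m, Z 4287500 m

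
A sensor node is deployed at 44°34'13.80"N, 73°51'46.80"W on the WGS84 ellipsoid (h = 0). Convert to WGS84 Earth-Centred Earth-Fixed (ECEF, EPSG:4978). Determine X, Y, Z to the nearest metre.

WGS84: a = 6378137 m, e² = 0.006694380; N(φ) = a/√(1−e²sin²φ) = 6388677.460 m.
X = (N+h)·cosφ·cosλ = 1264941.781 m; Y = (N+h)·cosφ·sinλ = -4371895.371 m; Z = (N(1−e²)+h)·sinφ = 4453472.521 m.

X 1264942 m, Y -4371895 m, Z 4453473 m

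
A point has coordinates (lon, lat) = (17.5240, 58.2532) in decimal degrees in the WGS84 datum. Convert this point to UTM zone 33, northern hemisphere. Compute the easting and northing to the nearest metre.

E 648116 m, N 6459675 m

Zone 33 central meridian λ₀ = 6×33 − 183 = 15°; Δλ = +2.5240°.
Transverse Mercator on WGS84 with k₀ = 0.9996 gives E = 648115.687 m, N = 6459675.251 m.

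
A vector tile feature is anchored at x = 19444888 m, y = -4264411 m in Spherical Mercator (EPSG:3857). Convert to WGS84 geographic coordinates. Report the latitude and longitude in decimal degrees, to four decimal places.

lat -35.7364°, lon 174.6764°

R = 6378137 m. λ = x/R = 174.67640088°.
φ = 2·arctan(exp(y/R)) − 90° = 2·arctan(0.51243) − 90° = -35.73640163°.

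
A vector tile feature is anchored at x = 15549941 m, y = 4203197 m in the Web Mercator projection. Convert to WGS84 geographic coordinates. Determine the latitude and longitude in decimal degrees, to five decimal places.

lat 35.28880°, lon 139.68750°

R = 6378137 m. λ = x/R = 139.68749667°.
φ = 2·arctan(exp(y/R)) − 90° = 2·arctan(1.93286) − 90° = 35.28879634°.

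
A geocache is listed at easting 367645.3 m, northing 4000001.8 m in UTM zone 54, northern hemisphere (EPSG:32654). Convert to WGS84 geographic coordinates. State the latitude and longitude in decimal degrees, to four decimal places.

Zone 54N: λ₀ = 141°, k₀ = 0.9996, false easting 500000 m.
Meridian distance M = (N − FN)/k₀ = 4001602.4 m.
Inverse transverse Mercator on WGS84 gives φ = 36.13570019°, λ = 139.52899996°.

lat 36.1357°, lon 139.5290°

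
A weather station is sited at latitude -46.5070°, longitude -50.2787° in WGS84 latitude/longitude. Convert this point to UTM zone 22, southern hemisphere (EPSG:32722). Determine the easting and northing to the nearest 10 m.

E 555340 m, N 4849370 m

Zone 22 central meridian λ₀ = 6×22 − 183 = -51°; Δλ = +0.7213°.
Transverse Mercator on WGS84 with k₀ = 0.9996 gives E = 555339.533 m, N = 4849366.111 m.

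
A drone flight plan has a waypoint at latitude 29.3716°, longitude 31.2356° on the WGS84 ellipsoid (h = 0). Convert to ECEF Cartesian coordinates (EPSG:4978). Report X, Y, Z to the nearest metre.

X 4756389 m, Y 2884612 m, Z 3109860 m

WGS84: a = 6378137 m, e² = 0.006694380; N(φ) = a/√(1−e²sin²φ) = 6383278.944 m.
X = (N+h)·cosφ·cosλ = 4756388.982 m; Y = (N+h)·cosφ·sinλ = 2884612.346 m; Z = (N(1−e²)+h)·sinφ = 3109859.779 m.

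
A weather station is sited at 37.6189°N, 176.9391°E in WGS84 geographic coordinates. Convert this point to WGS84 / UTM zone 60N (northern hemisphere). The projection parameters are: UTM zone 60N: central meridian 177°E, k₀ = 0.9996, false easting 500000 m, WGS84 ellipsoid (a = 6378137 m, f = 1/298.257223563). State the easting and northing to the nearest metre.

E 494626 m, N 4163534 m

Zone 60 central meridian λ₀ = 6×60 − 183 = 177°; Δλ = -0.0609°.
Transverse Mercator on WGS84 with k₀ = 0.9996 gives E = 494625.591 m, N = 4163534.299 m.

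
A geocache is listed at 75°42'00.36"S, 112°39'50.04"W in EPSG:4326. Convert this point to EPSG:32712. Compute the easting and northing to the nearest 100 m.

Zone 12 central meridian λ₀ = 6×12 − 183 = -111°; Δλ = -1.6639°.
Transverse Mercator on WGS84 with k₀ = 0.9996 gives E = 454129.591 m, N = 1597632.573 m.

E 454100 m, N 1597600 m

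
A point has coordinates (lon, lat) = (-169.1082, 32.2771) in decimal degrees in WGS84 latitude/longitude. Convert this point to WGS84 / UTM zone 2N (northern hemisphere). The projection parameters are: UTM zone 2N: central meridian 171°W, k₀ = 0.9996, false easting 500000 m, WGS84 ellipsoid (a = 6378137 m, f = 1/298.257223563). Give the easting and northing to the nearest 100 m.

E 678200 m, N 3572700 m

Zone 2 central meridian λ₀ = 6×2 − 183 = -171°; Δλ = +1.8918°.
Transverse Mercator on WGS84 with k₀ = 0.9996 gives E = 678165.140 m, N = 3572721.879 m.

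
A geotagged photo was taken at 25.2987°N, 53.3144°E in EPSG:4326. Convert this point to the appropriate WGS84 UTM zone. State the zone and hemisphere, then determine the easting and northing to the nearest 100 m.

Zone 39N: E 733000 m, N 2800000 m

Longitude 53.3144° lies in the 6° band [48°, 54°), giving zone 39; latitude is north of the equator, so 39N.
Zone 39 central meridian λ₀ = 6×39 − 183 = 51°; Δλ = +2.3144°.
Transverse Mercator on WGS84 with k₀ = 0.9996 gives E = 733018.150 m, N = 2800034.928 m.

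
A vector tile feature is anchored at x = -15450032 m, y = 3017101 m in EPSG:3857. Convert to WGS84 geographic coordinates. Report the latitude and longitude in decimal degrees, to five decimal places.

lat 26.14540°, lon -138.79000°

R = 6378137 m. λ = x/R = -138.78999886°.
φ = 2·arctan(exp(y/R)) − 90° = 2·arctan(1.60486) − 90° = 26.14540380°.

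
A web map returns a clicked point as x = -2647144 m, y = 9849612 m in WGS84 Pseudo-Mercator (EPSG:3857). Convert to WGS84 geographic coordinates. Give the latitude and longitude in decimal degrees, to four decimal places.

R = 6378137 m. λ = x/R = -23.77969914°.
φ = 2·arctan(exp(y/R)) − 90° = 2·arctan(4.68458) − 90° = 65.90029913°.

lat 65.9003°, lon -23.7797°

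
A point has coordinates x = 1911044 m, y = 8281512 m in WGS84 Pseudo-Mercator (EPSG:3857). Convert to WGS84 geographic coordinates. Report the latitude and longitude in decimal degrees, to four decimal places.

lat 59.4647°, lon 17.1672°

R = 6378137 m. λ = x/R = 17.16720034°.
φ = 2·arctan(exp(y/R)) − 90° = 2·arctan(3.66351) − 90° = 59.46470207°.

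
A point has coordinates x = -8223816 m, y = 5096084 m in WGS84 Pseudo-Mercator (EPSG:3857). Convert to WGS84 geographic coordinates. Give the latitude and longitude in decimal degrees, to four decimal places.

lat 41.5653°, lon -73.8758°

R = 6378137 m. λ = x/R = -73.87579607°.
φ = 2·arctan(exp(y/R)) − 90° = 2·arctan(2.22330) − 90° = 41.56529813°.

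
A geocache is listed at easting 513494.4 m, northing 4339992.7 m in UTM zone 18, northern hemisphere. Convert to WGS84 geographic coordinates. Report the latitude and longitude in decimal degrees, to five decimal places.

lat 39.20910°, lon -74.84370°

Zone 18N: λ₀ = -75°, k₀ = 0.9996, false easting 500000 m.
Meridian distance M = (N − FN)/k₀ = 4341729.4 m.
Inverse transverse Mercator on WGS84 gives φ = 39.20910011°, λ = -74.84369963°.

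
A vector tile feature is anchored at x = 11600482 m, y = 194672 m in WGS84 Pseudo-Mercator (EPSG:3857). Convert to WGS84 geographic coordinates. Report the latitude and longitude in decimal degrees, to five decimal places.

R = 6378137 m. λ = x/R = 104.20890284°.
φ = 2·arctan(exp(y/R)) − 90° = 2·arctan(1.03099) − 90° = 1.74849687°.

lat 1.74850°, lon 104.20890°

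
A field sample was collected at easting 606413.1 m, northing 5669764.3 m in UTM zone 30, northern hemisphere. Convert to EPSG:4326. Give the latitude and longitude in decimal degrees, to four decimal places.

Zone 30N: λ₀ = -3°, k₀ = 0.9996, false easting 500000 m.
Meridian distance M = (N − FN)/k₀ = 5672033.1 m.
Inverse transverse Mercator on WGS84 gives φ = 51.16940005°, λ = -1.47789994°.

lat 51.1694°, lon -1.4779°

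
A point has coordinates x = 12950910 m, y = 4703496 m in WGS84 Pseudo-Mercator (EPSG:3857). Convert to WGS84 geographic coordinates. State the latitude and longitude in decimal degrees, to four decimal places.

R = 6378137 m. λ = x/R = 116.34000396°.
φ = 2·arctan(exp(y/R)) − 90° = 2·arctan(2.09058) − 90° = 38.87299857°.

lat 38.8730°, lon 116.3400°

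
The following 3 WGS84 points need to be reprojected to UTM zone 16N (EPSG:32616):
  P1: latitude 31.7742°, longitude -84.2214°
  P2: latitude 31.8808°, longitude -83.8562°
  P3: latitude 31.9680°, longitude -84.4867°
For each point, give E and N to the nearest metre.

UTM zone 16N: λ₀ = -87°, k₀ = 0.9996.
P1 (31.7742°, -84.2214°) → (763141.063, 3518769.396) m.
P2 (31.8808°, -83.8562°) → (797398.701, 3531535.316) m.
P3 (31.9680°, -84.4867°) → (737510.750, 3539647.847) m.

P1: E 763141 m, N 3518769 m; P2: E 797399 m, N 3531535 m; P3: E 737511 m, N 3539648 m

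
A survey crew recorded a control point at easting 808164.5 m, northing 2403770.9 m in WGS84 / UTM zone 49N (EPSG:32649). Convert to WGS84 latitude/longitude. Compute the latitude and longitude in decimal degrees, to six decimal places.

lat 21.710700°, lon 113.978500°

Zone 49N: λ₀ = 111°, k₀ = 0.9996, false easting 500000 m.
Meridian distance M = (N − FN)/k₀ = 2404732.8 m.
Inverse transverse Mercator on WGS84 gives φ = 21.71069966°, λ = 113.97850038°.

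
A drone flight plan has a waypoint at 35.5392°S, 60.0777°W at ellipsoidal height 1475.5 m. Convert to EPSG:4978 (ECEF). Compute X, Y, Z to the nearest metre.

X 2592436 m, Y -4504327 m, Z -3687566 m

WGS84: a = 6378137 m, e² = 0.006694380; N(φ) = a/√(1−e²sin²φ) = 6385362.240 m.
X = (N+h)·cosφ·cosλ = 2592436.482 m; Y = (N+h)·cosφ·sinλ = -4504327.448 m; Z = (N(1−e²)+h)·sinφ = -3687565.551 m.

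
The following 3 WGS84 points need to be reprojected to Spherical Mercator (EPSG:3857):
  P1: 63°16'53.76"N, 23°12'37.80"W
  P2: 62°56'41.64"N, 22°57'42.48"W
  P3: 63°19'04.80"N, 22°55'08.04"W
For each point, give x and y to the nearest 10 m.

Web Mercator: x = R·λ, y = R·ln tan(π/4+φ/2), R = 6378137 m.
P1 (63.2816°, -23.2105°) → (-2583781.041, 9169635.319) m.
P2 (62.9449°, -22.9618°) → (-2556095.884, 9086752.995) m.
P3 (63.3180°, -22.9189°) → (-2551320.278, 9178653.415) m.

P1: x -2583780 m, y 9169640 m; P2: x -2556100 m, y 9086750 m; P3: x -2551320 m, y 9178650 m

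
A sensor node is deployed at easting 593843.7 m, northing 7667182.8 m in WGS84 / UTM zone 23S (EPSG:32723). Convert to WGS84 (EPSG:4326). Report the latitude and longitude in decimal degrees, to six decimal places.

Zone 23S: λ₀ = -45°, k₀ = 0.9996, false easting 500000 m, false northing 10000000 m.
Meridian distance M = (N − FN)/k₀ = -2333750.7 m.
Inverse transverse Mercator on WGS84 gives φ = -21.09399961°, λ = -44.09649970°.

lat -21.094000°, lon -44.096500°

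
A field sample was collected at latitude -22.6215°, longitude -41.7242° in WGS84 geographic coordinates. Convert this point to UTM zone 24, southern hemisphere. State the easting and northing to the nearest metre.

E 219973 m, N 7495817 m

Zone 24 central meridian λ₀ = 6×24 − 183 = -39°; Δλ = -2.7242°.
Transverse Mercator on WGS84 with k₀ = 0.9996 gives E = 219972.698 m, N = 7495817.151 m.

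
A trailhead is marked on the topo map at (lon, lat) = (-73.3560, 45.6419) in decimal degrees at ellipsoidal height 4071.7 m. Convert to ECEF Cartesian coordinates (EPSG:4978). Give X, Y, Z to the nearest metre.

X 1280234 m, Y -4282443 m, Z 4540421 m

WGS84: a = 6378137 m, e² = 0.006694380; N(φ) = a/√(1−e²sin²φ) = 6389078.666 m.
X = (N+h)·cosφ·cosλ = 1280233.609 m; Y = (N+h)·cosφ·sinλ = -4282443.446 m; Z = (N(1−e²)+h)·sinφ = 4540420.634 m.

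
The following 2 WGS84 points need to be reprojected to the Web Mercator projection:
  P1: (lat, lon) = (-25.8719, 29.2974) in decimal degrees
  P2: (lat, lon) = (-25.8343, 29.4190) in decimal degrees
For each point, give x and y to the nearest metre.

P1: x 3261372 m, y -2983224 m; P2: x 3274908 m, y -2978573 m

Web Mercator: x = R·λ, y = R·ln tan(π/4+φ/2), R = 6378137 m.
P1 (-25.8719°, 29.2974°) → (3261371.650, -2983223.841) m.
P2 (-25.8343°, 29.4190°) → (3274908.100, -2978572.721) m.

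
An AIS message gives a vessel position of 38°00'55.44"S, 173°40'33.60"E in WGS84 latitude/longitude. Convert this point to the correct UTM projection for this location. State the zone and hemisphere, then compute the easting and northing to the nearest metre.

Longitude 173.6760° lies in the 6° band [168°, 174°), giving zone 59; latitude is south of the equator, so 59S.
Zone 59 central meridian λ₀ = 6×59 − 183 = 171°; Δλ = +2.6760°.
Transverse Mercator on WGS84 with k₀ = 0.9996 gives E = 734917.326 m, N = 5789096.303 m.

Zone 59S: E 734917 m, N 5789096 m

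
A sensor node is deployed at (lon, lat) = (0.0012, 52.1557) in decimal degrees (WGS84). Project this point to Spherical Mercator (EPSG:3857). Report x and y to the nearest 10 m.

x 130 m, y 6828330 m

Web Mercator is spherical with R = a = 6378137 m.
x = R·λ = 6378137 × 0.000020944 = 133.583 m.
y = R·ln tan(π/4 + φ/2) = 6378137 × 1.070583326 = 6828327.120 m.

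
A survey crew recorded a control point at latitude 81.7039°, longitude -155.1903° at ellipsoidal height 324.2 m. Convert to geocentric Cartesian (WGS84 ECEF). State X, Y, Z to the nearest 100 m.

X -838200 m, Y -387500 m, Z 6290100 m

WGS84: a = 6378137 m, e² = 0.006694380; N(φ) = a/√(1−e²sin²φ) = 6399144.705 m.
X = (N+h)·cosφ·cosλ = -838150.707 m; Y = (N+h)·cosφ·sinλ = -387452.203 m; Z = (N(1−e²)+h)·sinφ = 6290112.355 m.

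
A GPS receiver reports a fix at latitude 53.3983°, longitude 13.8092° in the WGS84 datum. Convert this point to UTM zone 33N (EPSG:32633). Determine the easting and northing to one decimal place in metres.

E 420824.0 m, N 5917240.2 m

Zone 33 central meridian λ₀ = 6×33 − 183 = 15°; Δλ = -1.1908°.
Transverse Mercator on WGS84 with k₀ = 0.9996 gives E = 420823.990 m, N = 5917240.172 m.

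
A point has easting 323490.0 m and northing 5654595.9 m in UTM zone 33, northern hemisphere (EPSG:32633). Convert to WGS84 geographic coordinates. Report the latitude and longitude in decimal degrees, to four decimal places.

Zone 33N: λ₀ = 15°, k₀ = 0.9996, false easting 500000 m.
Meridian distance M = (N − FN)/k₀ = 5656858.6 m.
Inverse transverse Mercator on WGS84 gives φ = 51.01580019°, λ = 12.48350038°.

lat 51.0158°, lon 12.4835°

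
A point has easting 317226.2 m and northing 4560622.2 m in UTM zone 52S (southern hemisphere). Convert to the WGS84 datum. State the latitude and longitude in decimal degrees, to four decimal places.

Zone 52S: λ₀ = 129°, k₀ = 0.9996, false easting 500000 m, false northing 10000000 m.
Meridian distance M = (N − FN)/k₀ = -5441554.4 m.
Inverse transverse Mercator on WGS84 gives φ = -49.08010040°, λ = 126.49699978°.

lat -49.0801°, lon 126.4970°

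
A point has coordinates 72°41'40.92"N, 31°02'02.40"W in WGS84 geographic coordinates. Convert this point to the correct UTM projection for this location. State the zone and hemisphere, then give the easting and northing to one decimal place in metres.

Longitude -31.0340° lies in the 6° band [-36°, -30°), giving zone 25; latitude is north of the equator, so 25N.
Zone 25 central meridian λ₀ = 6×25 − 183 = -33°; Δλ = +1.9660°.
Transverse Mercator on WGS84 with k₀ = 0.9996 gives E = 565263.920 m, N = 8067492.361 m.

Zone 25N: E 565263.9 m, N 8067492.4 m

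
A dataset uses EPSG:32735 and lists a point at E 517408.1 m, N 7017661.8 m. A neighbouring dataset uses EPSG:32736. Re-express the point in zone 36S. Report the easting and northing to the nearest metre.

E -78669 m, N 7004307 m

UTM 35S → geographic: φ = -26.96290028°, λ = 27.17540033°.
UTM 36S (λ₀ = 33°) forward: E = -78668.931 m, N = 7004307.339 m.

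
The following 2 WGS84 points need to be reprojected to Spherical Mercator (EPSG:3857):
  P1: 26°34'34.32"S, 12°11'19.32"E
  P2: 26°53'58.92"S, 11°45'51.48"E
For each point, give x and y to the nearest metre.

Web Mercator: x = R·λ, y = R·ln tan(π/4+φ/2), R = 6378137 m.
P1 (-26.5762°, 12.1887°) → (1356839.877, -3070622.585) m.
P2 (-26.8997°, 11.7643°) → (1309595.886, -3110946.168) m.

P1: x 1356840 m, y -3070623 m; P2: x 1309596 m, y -3110946 m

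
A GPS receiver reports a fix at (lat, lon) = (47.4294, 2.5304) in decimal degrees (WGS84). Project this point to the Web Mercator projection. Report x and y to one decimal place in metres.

x 281682.8 m, y 6012446.9 m

Web Mercator is spherical with R = a = 6378137 m.
x = R·λ = 6378137 × 0.044163811 = 281682.840 m.
y = R·ln tan(π/4 + φ/2) = 6378137 × 0.942665062 = 6012446.909 m.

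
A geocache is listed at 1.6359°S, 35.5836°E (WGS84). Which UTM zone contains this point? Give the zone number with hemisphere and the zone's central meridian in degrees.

Zone 36S, central meridian 33°

UTM zone = ⌊(λ + 180)/6⌋ + 1; 35.5836° ∈ [30°, 36°) → zone 36.
Hemisphere: S (φ < 0).
Central meridian λ₀ = 6×36 − 183 = 33°.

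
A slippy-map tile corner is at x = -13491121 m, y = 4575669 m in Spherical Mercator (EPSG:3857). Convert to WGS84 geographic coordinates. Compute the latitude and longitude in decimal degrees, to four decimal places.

lat 37.9734°, lon -121.1928°

R = 6378137 m. λ = x/R = -121.19280194°.
φ = 2·arctan(exp(y/R)) − 90° = 2·arctan(2.04910) − 90° = 37.97340137°.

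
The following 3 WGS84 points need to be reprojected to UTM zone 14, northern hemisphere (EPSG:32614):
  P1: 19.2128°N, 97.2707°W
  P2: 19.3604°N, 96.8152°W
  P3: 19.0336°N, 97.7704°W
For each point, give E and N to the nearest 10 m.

UTM zone 14N: λ₀ = -99°, k₀ = 0.9996.
P1 (19.2128°, -97.2707°) → (681797.792, 2125276.594) m.
P2 (19.3604°, -96.8152°) → (729494.065, 2142156.720) m.
P3 (19.0336°, -97.7704°) → (629397.143, 2104998.084) m.

P1: E 681800 m, N 2125280 m; P2: E 729490 m, N 2142160 m; P3: E 629400 m, N 2105000 m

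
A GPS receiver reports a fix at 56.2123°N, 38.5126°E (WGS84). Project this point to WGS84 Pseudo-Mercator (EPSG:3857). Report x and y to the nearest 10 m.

x 4287200 m, y 7600800 m

Web Mercator is spherical with R = a = 6378137 m.
x = R·λ = 6378137 × 0.672171674 = 4287203.021 m.
y = R·ln tan(π/4 + φ/2) = 6378137 × 1.191695191 = 7600795.189 m.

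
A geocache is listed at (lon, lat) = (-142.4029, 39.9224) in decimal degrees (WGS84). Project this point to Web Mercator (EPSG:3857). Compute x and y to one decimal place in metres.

x -15852218.3 m, y 4854672.1 m

Web Mercator is spherical with R = a = 6378137 m.
x = R·λ = 6378137 × -2.485399469 = -15852218.315 m.
y = R·ln tan(π/4 + φ/2) = 6378137 × 0.761142644 = 4854672.058 m.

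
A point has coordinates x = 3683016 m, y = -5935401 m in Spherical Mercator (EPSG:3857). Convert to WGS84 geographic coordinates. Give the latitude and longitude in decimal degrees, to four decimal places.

lat -46.9591°, lon 33.0851°

R = 6378137 m. λ = x/R = 33.08509564°.
φ = 2·arctan(exp(y/R)) − 90° = 2·arctan(0.39432) − 90° = -46.95910181°.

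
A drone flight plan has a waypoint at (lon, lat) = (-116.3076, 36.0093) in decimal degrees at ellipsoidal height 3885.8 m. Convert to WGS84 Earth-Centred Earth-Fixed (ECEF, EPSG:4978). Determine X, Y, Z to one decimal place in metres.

X -2290643.8 m, Y -4633218.1 m, Z 3731311.0 m

WGS84: a = 6378137 m, e² = 0.006694380; N(φ) = a/√(1−e²sin²φ) = 6385528.968 m.
X = (N+h)·cosφ·cosλ = -2290643.759 m; Y = (N+h)·cosφ·sinλ = -4633218.112 m; Z = (N(1−e²)+h)·sinφ = 3731310.993 m.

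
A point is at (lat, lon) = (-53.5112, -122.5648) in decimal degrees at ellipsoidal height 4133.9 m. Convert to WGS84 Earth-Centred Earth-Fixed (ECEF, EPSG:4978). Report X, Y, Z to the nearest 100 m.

WGS84: a = 6378137 m, e² = 0.006694380; N(φ) = a/√(1−e²sin²φ) = 6391981.252 m.
X = (N+h)·cosφ·cosλ = -2047272.598 m; Y = (N+h)·cosφ·sinλ = -3205568.098 m; Z = (N(1−e²)+h)·sinφ = -5107902.358 m.

X -2047300 m, Y -3205600 m, Z -5107900 m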